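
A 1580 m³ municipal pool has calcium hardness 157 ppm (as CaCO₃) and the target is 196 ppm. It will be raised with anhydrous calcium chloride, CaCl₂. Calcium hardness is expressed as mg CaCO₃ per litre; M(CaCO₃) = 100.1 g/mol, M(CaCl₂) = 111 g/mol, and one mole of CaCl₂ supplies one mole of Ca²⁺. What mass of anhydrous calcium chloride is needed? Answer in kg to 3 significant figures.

Volume: 1580 m³ = 1,580,000 L.
Hardness to add: (196 − 157) = 39 mg/L as CaCO₃ × 1,580,000 L = 61,620 g as CaCO₃.
Moles of Ca²⁺ (1 mol Ca²⁺ ≡ 1 mol CaCO₃): 61,620 / 100.1 g/mol = 615.6 mol.
Mass of CaCl₂: 615.6 × 111 = 68,330 g.

68.3 kg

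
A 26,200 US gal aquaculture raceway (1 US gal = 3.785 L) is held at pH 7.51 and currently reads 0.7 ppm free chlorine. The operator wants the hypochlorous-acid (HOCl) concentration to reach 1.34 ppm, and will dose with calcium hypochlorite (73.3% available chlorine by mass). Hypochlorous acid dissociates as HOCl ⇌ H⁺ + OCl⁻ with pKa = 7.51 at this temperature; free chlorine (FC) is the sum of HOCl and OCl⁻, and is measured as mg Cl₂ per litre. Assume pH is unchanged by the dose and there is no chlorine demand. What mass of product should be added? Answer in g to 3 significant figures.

Volume: 26,200 US gal × 3.785 L/gal = 99,167 L.
[OCl⁻]/[HOCl] = 10^(pH − pKa) = 10^(7.51 − 7.51) = 1; fraction as HOCl = 1/(1 + 1) = 0.5.
Free chlorine required for 1.34 ppm HOCl: 1.34 / 0.5 = 2.68 ppm.
FC to add: 2.68 − 0.7 = 1.98 mg/L as Cl₂.
Cl₂ equivalent: 1.98 mg/L × 99,167 L = 196.4 g.
Product at 73.3% available Cl: 196.4 / 0.733 = 267.9 g.

268 g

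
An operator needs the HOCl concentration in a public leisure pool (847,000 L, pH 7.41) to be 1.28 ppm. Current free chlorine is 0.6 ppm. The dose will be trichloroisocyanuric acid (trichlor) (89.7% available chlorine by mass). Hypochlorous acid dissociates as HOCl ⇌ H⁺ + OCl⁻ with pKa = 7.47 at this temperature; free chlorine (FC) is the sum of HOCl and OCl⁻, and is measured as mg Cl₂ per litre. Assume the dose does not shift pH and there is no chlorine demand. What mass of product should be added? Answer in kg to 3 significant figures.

1.69 kg

[OCl⁻]/[HOCl] = 10^(pH − pKa) = 10^(7.41 − 7.47) = 0.871; fraction as HOCl = 1/(1 + 0.871) = 0.5345.
Free chlorine required for 1.28 ppm HOCl: 1.28 / 0.5345 = 2.395 ppm.
FC to add: 2.395 − 0.6 = 1.795 mg/L as Cl₂.
Cl₂ equivalent: 1.795 mg/L × 847,000 L = 1520 g.
Product at 89.7% available Cl: 1520 / 0.897 = 1695 g.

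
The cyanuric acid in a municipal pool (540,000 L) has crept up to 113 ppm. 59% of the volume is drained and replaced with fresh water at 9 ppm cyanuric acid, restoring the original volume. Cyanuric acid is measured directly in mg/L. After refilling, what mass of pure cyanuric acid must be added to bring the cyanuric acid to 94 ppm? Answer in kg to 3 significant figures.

After draining 59% and refilling: 113 × 0.41 + 9 × 0.59 = 51.64 ppm.
Deficit to target: 94 − 51.64 = 42.36 mg/L.
Mass: 42.36 mg/L × 540,000 L = 22,870 g cyanuric acid.

22.9 kg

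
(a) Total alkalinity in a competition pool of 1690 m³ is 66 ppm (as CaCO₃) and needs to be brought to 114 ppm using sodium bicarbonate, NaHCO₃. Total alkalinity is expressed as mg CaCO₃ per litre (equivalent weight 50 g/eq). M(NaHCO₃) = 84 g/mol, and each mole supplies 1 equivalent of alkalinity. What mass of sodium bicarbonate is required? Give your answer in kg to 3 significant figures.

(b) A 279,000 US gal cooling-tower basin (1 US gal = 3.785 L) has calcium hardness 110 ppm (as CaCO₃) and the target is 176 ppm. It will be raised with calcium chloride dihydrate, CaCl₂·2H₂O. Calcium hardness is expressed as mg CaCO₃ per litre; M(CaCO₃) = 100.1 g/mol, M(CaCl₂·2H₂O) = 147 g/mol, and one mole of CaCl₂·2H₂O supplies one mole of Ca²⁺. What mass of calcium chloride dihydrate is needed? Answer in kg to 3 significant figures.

(a) Volume: 1690 m³ = 1,690,000 L.
(a) Alkalinity to add: (114 − 66) = 48 mg/L as CaCO₃ × 1,690,000 L = 81,120 g as CaCO₃.
(a) Equivalents: 81,120 g ÷ 50 g/eq = 1622 eq.
(a) NaHCO₃ supplies 1 eq per mole → 1622 mol.
(a) Mass: 1622 mol × 84 g/mol = 136,300 g.

(b) Volume: 279,000 US gal × 3.785 L/gal = 1,056,015 L.
(b) Hardness to add: (176 − 110) = 66 mg/L as CaCO₃ × 1,056,015 L = 69,700 g as CaCO₃.
(b) Moles of Ca²⁺ (1 mol Ca²⁺ ≡ 1 mol CaCO₃): 69,700 / 100.1 g/mol = 696.3 mol.
(b) Mass of CaCl₂·2H₂O: 696.3 × 147 = 102,400 g.

(a) 136 kg; (b) 102 kg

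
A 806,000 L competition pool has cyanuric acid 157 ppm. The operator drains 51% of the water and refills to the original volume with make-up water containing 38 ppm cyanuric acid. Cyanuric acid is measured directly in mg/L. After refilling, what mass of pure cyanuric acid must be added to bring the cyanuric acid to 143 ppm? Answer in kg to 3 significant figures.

37.6 kg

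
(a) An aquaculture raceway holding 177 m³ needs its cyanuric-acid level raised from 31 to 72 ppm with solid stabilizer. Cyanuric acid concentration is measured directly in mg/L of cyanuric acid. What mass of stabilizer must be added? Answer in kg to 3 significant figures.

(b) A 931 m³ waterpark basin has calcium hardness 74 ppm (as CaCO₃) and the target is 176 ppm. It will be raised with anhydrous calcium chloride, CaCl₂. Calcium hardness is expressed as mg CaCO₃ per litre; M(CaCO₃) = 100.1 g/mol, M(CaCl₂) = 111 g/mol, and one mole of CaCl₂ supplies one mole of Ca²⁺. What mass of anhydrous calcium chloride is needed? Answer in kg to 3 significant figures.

(a) 7.26 kg; (b) 105 kg

(a) Volume: 177 m³ = 177,000 L.
(a) CYA to add: (72 − 31) = 41 mg/L × 177,000 L = 7257 g cyanuric acid.

(b) Volume: 931 m³ = 931,000 L.
(b) Hardness to add: (176 − 74) = 102 mg/L as CaCO₃ × 931,000 L = 94,960 g as CaCO₃.
(b) Moles of Ca²⁺ (1 mol Ca²⁺ ≡ 1 mol CaCO₃): 94,960 / 100.1 g/mol = 948.7 mol.
(b) Mass of CaCl₂: 948.7 × 111 = 105,300 g.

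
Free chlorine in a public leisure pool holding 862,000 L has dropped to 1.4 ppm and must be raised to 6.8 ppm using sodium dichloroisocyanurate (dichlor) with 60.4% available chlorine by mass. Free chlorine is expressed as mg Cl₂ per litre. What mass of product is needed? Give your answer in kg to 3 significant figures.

Chlorine deficit: 6.8 − 1.4 = 5.4 ppm = 5.4 mg/L as Cl₂.
Cl₂ equivalent needed: 5.4 mg/L × 862,000 L = 4,655,000 mg = 4655 g.
Product at 60.4% available chlorine: 4655 / 0.604 = 7707 g.

7.71 kg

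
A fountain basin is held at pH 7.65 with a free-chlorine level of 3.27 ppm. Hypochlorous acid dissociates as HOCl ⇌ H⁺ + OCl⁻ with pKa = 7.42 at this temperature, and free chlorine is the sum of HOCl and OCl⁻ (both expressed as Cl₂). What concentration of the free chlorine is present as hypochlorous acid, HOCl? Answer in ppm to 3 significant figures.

1.21 ppm

[OCl⁻]/[HOCl] = 10^(pH − pKa) = 10^(7.65 − 7.42) = 10^0.23 = 1.698.
Fraction as HOCl = 1 / (1 + 1.698) = 0.3706.
HOCl = 0.3706 × 3.27 ppm = 1.212 ppm.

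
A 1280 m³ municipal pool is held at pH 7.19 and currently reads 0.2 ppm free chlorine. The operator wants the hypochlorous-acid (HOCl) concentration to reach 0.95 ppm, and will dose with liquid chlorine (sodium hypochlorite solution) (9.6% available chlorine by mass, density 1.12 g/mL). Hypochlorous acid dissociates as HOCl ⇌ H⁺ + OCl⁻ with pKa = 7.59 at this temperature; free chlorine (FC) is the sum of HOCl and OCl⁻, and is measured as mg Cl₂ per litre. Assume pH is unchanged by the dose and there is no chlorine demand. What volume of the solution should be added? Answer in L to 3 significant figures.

Volume: 1280 m³ = 1,280,000 L.
[OCl⁻]/[HOCl] = 10^(pH − pKa) = 10^(7.19 − 7.59) = 0.3981; fraction as HOCl = 1/(1 + 0.3981) = 0.7153.
Free chlorine required for 0.95 ppm HOCl: 0.95 / 0.7153 = 1.328 ppm.
FC to add: 1.328 − 0.2 = 1.128 mg/L as Cl₂.
Cl₂ equivalent: 1.128 mg/L × 1,280,000 L = 1444 g.
Product at 9.6% available Cl: 1444 / 0.096 = 15,040 g.
Volume: 15,040 g ÷ 1.12 g/mL = 13,430 mL.

13.4 L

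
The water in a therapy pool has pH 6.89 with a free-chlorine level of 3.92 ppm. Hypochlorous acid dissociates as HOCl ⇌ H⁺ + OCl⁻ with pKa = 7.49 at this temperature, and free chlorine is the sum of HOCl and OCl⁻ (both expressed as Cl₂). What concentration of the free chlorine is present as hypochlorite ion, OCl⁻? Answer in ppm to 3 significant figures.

0.787 ppm

[OCl⁻]/[HOCl] = 10^(pH − pKa) = 10^(6.89 − 7.49) = 10^-0.60 = 0.2512.
Fraction as HOCl = 1 / (1 + 0.2512) = 0.7992.
OCl⁻ = (1 − 0.7992) × 3.92 ppm = 0.787 ppm.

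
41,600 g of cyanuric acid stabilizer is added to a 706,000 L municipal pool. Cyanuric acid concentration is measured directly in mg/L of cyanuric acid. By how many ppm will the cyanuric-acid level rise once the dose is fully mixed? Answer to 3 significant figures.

58.9 ppm

Rise: 41,600 g / 706,000 L × 1000 = 58.92 mg/L.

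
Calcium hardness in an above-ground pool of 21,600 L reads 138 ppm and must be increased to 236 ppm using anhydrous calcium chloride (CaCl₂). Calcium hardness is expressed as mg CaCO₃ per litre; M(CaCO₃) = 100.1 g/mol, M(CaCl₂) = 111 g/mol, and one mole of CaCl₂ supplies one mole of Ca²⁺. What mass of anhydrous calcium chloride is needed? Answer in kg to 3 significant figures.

Hardness to add: (236 − 138) = 98 mg/L as CaCO₃ × 21,600 L = 2117 g as CaCO₃.
Moles of Ca²⁺ (1 mol Ca²⁺ ≡ 1 mol CaCO₃): 2117 / 100.1 g/mol = 21.15 mol.
Mass of CaCl₂: 21.15 × 111 = 2347 g.

2.35 kg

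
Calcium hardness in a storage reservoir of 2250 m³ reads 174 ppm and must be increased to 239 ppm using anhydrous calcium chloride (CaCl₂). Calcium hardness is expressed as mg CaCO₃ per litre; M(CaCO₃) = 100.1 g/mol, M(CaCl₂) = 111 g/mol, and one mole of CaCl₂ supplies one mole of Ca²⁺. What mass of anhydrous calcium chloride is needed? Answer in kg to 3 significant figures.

162 kg

Volume: 2250 m³ = 2,250,000 L.
Hardness to add: (239 − 174) = 65 mg/L as CaCO₃ × 2,250,000 L = 146,200 g as CaCO₃.
Moles of Ca²⁺ (1 mol Ca²⁺ ≡ 1 mol CaCO₃): 146,200 / 100.1 g/mol = 1461 mol.
Mass of CaCl₂: 1461 × 111 = 162,200 g.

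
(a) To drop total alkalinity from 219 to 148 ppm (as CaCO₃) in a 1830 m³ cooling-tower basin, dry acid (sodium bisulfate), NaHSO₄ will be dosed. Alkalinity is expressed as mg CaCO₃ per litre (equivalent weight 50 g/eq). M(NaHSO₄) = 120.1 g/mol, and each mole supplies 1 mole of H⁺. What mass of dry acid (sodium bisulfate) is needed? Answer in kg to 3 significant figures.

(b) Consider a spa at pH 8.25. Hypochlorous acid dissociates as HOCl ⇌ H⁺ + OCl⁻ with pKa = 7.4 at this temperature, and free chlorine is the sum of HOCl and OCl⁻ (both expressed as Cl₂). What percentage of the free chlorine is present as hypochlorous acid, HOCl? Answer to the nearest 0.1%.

(a) Volume: 1830 m³ = 1,830,000 L.
(a) Alkalinity to neutralize: (219 − 148) = 71 mg/L as CaCO₃ × 1,830,000 L = 129,900 g as CaCO₃.
(a) Equivalents of H⁺ required: 129,900 ÷ 50 g/eq = 2599 eq = 2599 mol NaHSO₄.
(a) Mass of NaHSO₄: 2599 × 120.1 = 312,100 g.

(b) [OCl⁻]/[HOCl] = 10^(pH − pKa) = 10^(8.25 − 7.4) = 10^0.85 = 7.079.
(b) Fraction as HOCl = 1 / (1 + 7.079) = 0.1238.

(a) 312 kg; (b) 12.4%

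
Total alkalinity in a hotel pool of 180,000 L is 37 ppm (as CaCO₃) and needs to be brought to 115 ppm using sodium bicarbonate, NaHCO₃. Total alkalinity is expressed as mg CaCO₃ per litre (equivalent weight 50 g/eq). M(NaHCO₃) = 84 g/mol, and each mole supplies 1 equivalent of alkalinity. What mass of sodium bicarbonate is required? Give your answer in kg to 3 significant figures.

Alkalinity to add: (115 − 37) = 78 mg/L as CaCO₃ × 180,000 L = 14,040 g as CaCO₃.
Equivalents: 14,040 g ÷ 50 g/eq = 280.8 eq.
NaHCO₃ supplies 1 eq per mole → 280.8 mol.
Mass: 280.8 mol × 84 g/mol = 23,590 g.

23.6 kg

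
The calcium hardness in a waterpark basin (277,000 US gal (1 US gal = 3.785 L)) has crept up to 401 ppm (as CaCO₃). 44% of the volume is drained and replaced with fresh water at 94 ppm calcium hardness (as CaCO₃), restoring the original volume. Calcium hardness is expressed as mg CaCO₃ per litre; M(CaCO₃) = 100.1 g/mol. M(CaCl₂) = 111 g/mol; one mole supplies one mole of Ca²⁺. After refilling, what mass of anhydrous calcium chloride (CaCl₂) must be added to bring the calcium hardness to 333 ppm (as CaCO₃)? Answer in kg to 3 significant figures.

Volume: 277,000 US gal × 3.785 L/gal = 1,048,445 L.
After draining 44% and refilling: 401 × 0.56 + 94 × 0.44 = 265.92 ppm.
Deficit to target: 333 − 265.92 = 67.08 mg/L.
As CaCO₃: 67.08 mg/L × 1,048,445 L = 70,330 g; ÷ 100.1 = 702.6 mol Ca²⁺.
Mass: 702.6 × 111 = 77,990 g.

78.0 kg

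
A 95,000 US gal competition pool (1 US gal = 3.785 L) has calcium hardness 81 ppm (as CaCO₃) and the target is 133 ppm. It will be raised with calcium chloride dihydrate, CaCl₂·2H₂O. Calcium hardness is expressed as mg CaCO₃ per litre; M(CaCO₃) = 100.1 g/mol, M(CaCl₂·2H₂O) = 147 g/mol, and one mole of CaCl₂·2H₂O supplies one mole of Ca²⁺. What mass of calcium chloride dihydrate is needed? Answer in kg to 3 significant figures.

Volume: 95,000 US gal × 3.785 L/gal = 359,575 L.
Hardness to add: (133 − 81) = 52 mg/L as CaCO₃ × 359,575 L = 18,700 g as CaCO₃.
Moles of Ca²⁺ (1 mol Ca²⁺ ≡ 1 mol CaCO₃): 18,700 / 100.1 g/mol = 186.8 mol.
Mass of CaCl₂·2H₂O: 186.8 × 147 = 27,460 g.

27.5 kg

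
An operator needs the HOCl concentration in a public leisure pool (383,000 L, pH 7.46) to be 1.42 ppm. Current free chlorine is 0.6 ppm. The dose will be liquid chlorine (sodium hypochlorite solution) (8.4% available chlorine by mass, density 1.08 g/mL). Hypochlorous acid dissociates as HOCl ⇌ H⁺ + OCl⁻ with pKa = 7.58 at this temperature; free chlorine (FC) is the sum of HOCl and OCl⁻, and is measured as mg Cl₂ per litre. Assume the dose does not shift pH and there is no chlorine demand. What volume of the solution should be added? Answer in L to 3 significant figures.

8.01 L

[OCl⁻]/[HOCl] = 10^(pH − pKa) = 10^(7.46 − 7.58) = 0.7586; fraction as HOCl = 1/(1 + 0.7586) = 0.5686.
Free chlorine required for 1.42 ppm HOCl: 1.42 / 0.5686 = 2.497 ppm.
FC to add: 2.497 − 0.6 = 1.897 mg/L as Cl₂.
Cl₂ equivalent: 1.897 mg/L × 383,000 L = 726.6 g.
Product at 8.4% available Cl: 726.6 / 0.084 = 8650 g.
Volume: 8650 g ÷ 1.08 g/mL = 8009 mL.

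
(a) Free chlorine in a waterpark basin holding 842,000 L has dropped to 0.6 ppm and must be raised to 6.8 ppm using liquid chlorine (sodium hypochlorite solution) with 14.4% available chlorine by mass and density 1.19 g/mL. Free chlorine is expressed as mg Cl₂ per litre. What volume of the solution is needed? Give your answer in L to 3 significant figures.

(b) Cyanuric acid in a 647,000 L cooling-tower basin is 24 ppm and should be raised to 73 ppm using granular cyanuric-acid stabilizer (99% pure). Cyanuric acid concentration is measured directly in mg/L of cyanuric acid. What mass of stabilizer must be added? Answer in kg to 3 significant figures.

(a) 30.5 L; (b) 32.0 kg

(a) Chlorine deficit: 6.8 − 0.6 = 6.2 ppm = 6.2 mg/L as Cl₂.
(a) Cl₂ equivalent needed: 6.2 mg/L × 842,000 L = 5,220,000 mg = 5220 g.
(a) Product at 14.4% available chlorine: 5220 / 0.144 = 36,250 g.
(a) Volume at density 1.19 g/mL: 36,250 g ÷ 1.19 g/mL = 30,460 mL.

(b) CYA to add: (73 − 24) = 49 mg/L × 647,000 L = 31,700 g cyanuric acid.
(b) At 99% purity: 31,700 / 0.99 = 32,020 g product.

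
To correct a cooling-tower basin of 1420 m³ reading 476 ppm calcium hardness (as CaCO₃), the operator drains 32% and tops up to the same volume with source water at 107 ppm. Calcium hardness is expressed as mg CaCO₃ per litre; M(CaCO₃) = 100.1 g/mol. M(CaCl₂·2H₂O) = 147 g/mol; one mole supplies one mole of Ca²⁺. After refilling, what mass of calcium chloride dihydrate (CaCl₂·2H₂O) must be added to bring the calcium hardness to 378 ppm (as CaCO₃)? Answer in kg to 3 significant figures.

Volume: 1420 m³ = 1,420,000 L.
After draining 32% and refilling: 476 × 0.68 + 107 × 0.32 = 357.92 ppm.
Deficit to target: 378 − 357.92 = 20.08 mg/L.
As CaCO₃: 20.08 mg/L × 1,420,000 L = 28,510 g; ÷ 100.1 = 284.9 mol Ca²⁺.
Mass: 284.9 × 147 = 41,870 g.

41.9 kg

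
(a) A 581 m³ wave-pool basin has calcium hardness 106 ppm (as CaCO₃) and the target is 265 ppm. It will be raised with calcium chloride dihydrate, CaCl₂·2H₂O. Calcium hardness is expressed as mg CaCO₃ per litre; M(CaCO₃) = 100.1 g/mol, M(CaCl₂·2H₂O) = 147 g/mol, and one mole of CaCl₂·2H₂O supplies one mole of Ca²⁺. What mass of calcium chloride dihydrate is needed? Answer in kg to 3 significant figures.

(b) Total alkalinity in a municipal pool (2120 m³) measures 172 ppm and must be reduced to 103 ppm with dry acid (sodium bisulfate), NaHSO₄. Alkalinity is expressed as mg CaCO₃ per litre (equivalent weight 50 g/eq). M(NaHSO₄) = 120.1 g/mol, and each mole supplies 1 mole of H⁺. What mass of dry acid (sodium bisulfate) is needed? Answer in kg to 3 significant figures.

(a) Volume: 581 m³ = 581,000 L.
(a) Hardness to add: (265 − 106) = 159 mg/L as CaCO₃ × 581,000 L = 92,380 g as CaCO₃.
(a) Moles of Ca²⁺ (1 mol Ca²⁺ ≡ 1 mol CaCO₃): 92,380 / 100.1 g/mol = 922.9 mol.
(a) Mass of CaCl₂·2H₂O: 922.9 × 147 = 135,700 g.

(b) Volume: 2120 m³ = 2,120,000 L.
(b) Alkalinity to neutralize: (172 − 103) = 69 mg/L as CaCO₃ × 2,120,000 L = 146,300 g as CaCO₃.
(b) Equivalents of H⁺ required: 146,300 ÷ 50 g/eq = 2926 eq = 2926 mol NaHSO₄.
(b) Mass of NaHSO₄: 2926 × 120.1 = 351,400 g.

(a) 136 kg; (b) 351 kg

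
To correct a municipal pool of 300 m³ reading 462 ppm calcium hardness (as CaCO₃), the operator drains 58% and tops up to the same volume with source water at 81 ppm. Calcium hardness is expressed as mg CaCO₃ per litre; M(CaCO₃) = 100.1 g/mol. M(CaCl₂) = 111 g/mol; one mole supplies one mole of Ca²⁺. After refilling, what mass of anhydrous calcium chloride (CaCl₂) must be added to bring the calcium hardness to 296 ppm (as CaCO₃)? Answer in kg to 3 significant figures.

18.3 kg

Volume: 300 m³ = 300,000 L.
After draining 58% and refilling: 462 × 0.42 + 81 × 0.58 = 241.02 ppm.
Deficit to target: 296 − 241.02 = 54.98 mg/L.
As CaCO₃: 54.98 mg/L × 300,000 L = 16,490 g; ÷ 100.1 = 164.8 mol Ca²⁺.
Mass: 164.8 × 111 = 18,290 g.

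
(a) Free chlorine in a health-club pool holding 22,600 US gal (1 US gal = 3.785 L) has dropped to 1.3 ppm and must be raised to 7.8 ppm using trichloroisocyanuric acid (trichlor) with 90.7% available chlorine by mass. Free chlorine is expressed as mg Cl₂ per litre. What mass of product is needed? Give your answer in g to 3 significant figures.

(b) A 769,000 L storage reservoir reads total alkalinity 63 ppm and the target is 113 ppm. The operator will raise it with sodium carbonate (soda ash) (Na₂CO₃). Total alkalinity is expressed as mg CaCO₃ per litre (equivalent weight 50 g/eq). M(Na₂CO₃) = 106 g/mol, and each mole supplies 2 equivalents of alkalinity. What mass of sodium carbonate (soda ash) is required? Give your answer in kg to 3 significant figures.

(a) 613 g; (b) 40.8 kg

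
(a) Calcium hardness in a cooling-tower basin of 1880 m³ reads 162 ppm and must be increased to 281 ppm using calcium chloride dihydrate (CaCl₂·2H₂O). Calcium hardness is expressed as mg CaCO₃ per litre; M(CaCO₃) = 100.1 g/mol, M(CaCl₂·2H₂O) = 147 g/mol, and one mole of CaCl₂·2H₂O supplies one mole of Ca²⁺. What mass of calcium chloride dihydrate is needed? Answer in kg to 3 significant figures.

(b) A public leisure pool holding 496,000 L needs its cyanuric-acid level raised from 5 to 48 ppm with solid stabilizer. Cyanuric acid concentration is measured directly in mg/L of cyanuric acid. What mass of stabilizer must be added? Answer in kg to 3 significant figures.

(a) Volume: 1880 m³ = 1,880,000 L.
(a) Hardness to add: (281 − 162) = 119 mg/L as CaCO₃ × 1,880,000 L = 223,700 g as CaCO₃.
(a) Moles of Ca²⁺ (1 mol Ca²⁺ ≡ 1 mol CaCO₃): 223,700 / 100.1 g/mol = 2235 mol.
(a) Mass of CaCl₂·2H₂O: 2235 × 147 = 328,500 g.

(b) CYA to add: (48 − 5) = 43 mg/L × 496,000 L = 21,330 g cyanuric acid.

(a) 329 kg; (b) 21.3 kg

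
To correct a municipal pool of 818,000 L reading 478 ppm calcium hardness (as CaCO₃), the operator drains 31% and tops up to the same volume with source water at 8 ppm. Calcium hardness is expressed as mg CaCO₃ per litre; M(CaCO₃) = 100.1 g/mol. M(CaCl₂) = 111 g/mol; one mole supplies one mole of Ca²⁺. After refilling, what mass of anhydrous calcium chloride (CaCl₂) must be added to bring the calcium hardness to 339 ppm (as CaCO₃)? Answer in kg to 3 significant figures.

After draining 31% and refilling: 478 × 0.69 + 8 × 0.31 = 332.3 ppm.
Deficit to target: 339 − 332.3 = 6.7 mg/L.
As CaCO₃: 6.7 mg/L × 818,000 L = 5481 g; ÷ 100.1 = 54.75 mol Ca²⁺.
Mass: 54.75 × 111 = 6077 g.

6.08 kg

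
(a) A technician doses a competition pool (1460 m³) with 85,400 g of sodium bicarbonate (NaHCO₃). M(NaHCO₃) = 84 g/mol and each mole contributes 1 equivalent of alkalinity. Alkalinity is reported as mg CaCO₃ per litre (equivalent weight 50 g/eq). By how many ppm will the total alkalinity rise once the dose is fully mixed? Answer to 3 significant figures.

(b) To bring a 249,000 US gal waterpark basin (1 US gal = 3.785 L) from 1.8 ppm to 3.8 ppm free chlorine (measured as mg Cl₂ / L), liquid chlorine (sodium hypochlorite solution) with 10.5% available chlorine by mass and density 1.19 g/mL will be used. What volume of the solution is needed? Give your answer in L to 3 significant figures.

(a) Volume: 1460 m³ = 1,460,000 L.
(a) Moles of NaHCO₃: 85,400 g ÷ 84 g/mol = 1017 mol → 1017 eq of alkalinity.
(a) As CaCO₃: 1017 eq × 50 g/eq = 50,830 g.
(a) Rise: 50,830 g / 1,460,000 L × 1000 = 34.82 mg/L.

(b) Volume: 249,000 US gal × 3.785 L/gal = 942,465 L.
(b) Chlorine deficit: 3.8 − 1.8 = 2 ppm = 2 mg/L as Cl₂.
(b) Cl₂ equivalent needed: 2 mg/L × 942,465 L = 1,885,000 mg = 1885 g.
(b) Product at 10.5% available chlorine: 1885 / 0.105 = 17,950 g.
(b) Volume at density 1.19 g/mL: 17,950 g ÷ 1.19 g/mL = 15,090 mL.

(a) 34.8 ppm; (b) 15.1 L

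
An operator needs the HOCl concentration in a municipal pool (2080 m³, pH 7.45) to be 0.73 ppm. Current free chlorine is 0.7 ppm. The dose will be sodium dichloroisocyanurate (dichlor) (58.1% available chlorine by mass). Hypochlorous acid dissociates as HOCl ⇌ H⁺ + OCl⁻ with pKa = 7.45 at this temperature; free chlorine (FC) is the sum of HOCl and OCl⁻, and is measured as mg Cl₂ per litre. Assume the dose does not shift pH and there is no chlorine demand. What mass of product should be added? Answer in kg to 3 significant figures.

Volume: 2080 m³ = 2,080,000 L.
[OCl⁻]/[HOCl] = 10^(pH − pKa) = 10^(7.45 − 7.45) = 1; fraction as HOCl = 1/(1 + 1) = 0.5.
Free chlorine required for 0.73 ppm HOCl: 0.73 / 0.5 = 1.46 ppm.
FC to add: 1.46 − 0.7 = 0.76 mg/L as Cl₂.
Cl₂ equivalent: 0.76 mg/L × 2,080,000 L = 1581 g.
Product at 58.1% available Cl: 1581 / 0.581 = 2721 g.

2.72 kg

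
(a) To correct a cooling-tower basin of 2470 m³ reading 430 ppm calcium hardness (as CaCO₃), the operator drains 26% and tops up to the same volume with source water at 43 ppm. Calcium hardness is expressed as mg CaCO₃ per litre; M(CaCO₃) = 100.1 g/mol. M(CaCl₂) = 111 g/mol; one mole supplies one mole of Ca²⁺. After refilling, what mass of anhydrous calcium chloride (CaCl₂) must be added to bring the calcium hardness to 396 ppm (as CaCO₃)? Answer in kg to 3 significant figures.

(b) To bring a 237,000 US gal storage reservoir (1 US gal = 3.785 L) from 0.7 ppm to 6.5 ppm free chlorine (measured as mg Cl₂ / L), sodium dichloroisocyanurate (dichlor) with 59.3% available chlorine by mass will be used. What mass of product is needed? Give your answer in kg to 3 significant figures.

(a) 182 kg; (b) 8.77 kg

(a) Volume: 2470 m³ = 2,470,000 L.
(a) After draining 26% and refilling: 430 × 0.74 + 43 × 0.26 = 329.38 ppm.
(a) Deficit to target: 396 − 329.38 = 66.62 mg/L.
(a) As CaCO₃: 66.62 mg/L × 2,470,000 L = 164,600 g; ÷ 100.1 = 1644 mol Ca²⁺.
(a) Mass: 1644 × 111 = 182,500 g.

(b) Volume: 237,000 US gal × 3.785 L/gal = 897,045 L.
(b) Chlorine deficit: 6.5 − 0.7 = 5.8 ppm = 5.8 mg/L as Cl₂.
(b) Cl₂ equivalent needed: 5.8 mg/L × 897,045 L = 5,203,000 mg = 5203 g.
(b) Product at 59.3% available chlorine: 5203 / 0.593 = 8774 g.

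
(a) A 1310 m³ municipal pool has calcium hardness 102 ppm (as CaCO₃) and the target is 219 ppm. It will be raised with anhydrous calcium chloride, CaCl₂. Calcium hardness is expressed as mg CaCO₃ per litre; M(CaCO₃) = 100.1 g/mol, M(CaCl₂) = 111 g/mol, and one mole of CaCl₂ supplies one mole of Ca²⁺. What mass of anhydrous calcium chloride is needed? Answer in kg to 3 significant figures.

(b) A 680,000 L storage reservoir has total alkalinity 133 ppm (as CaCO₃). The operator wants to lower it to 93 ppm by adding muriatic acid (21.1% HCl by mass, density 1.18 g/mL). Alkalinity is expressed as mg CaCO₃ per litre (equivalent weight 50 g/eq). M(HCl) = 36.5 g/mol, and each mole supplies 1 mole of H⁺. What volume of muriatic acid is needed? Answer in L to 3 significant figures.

(a) 170 kg; (b) 79.7 L

(a) Volume: 1310 m³ = 1,310,000 L.
(a) Hardness to add: (219 − 102) = 117 mg/L as CaCO₃ × 1,310,000 L = 153,300 g as CaCO₃.
(a) Moles of Ca²⁺ (1 mol Ca²⁺ ≡ 1 mol CaCO₃): 153,300 / 100.1 g/mol = 1531 mol.
(a) Mass of CaCl₂: 1531 × 111 = 170,000 g.

(b) Alkalinity to neutralize: (133 − 93) = 40 mg/L as CaCO₃ × 680,000 L = 27,200 g as CaCO₃.
(b) Equivalents of H⁺ required: 27,200 ÷ 50 g/eq = 544 eq = 544 mol HCl.
(b) Mass of HCl: 544 × 36.5 = 19,860 g.
(b) Mass of 21.1% solution: 19,860 / 0.211 = 94,100 g.
(b) Volume: 94,100 g ÷ 1.18 g/mL = 79,750 mL.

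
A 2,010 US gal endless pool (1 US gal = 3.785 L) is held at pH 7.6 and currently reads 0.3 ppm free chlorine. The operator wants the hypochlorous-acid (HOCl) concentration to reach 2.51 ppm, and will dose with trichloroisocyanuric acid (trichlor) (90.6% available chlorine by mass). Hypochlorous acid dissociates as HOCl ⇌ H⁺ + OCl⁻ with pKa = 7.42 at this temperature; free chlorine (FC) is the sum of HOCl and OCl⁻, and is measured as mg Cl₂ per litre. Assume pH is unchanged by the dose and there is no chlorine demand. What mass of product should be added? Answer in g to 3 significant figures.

Volume: 2,010 US gal × 3.785 L/gal = 7,608 L.
[OCl⁻]/[HOCl] = 10^(pH − pKa) = 10^(7.6 − 7.42) = 1.514; fraction as HOCl = 1/(1 + 1.514) = 0.3978.
Free chlorine required for 2.51 ppm HOCl: 2.51 / 0.3978 = 6.309 ppm.
FC to add: 6.309 − 0.3 = 6.009 mg/L as Cl₂.
Cl₂ equivalent: 6.009 mg/L × 7,608 L = 45.72 g.
Product at 90.6% available Cl: 45.72 / 0.906 = 50.46 g.

50.5 g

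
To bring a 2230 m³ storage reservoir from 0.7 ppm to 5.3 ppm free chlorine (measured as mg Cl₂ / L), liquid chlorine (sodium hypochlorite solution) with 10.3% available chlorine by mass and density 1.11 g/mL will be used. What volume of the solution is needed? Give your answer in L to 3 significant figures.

89.7 L

Volume: 2230 m³ = 2,230,000 L.
Chlorine deficit: 5.3 − 0.7 = 4.6 ppm = 4.6 mg/L as Cl₂.
Cl₂ equivalent needed: 4.6 mg/L × 2,230,000 L = 10,260,000 mg = 10,260 g.
Product at 10.3% available chlorine: 10,260 / 0.103 = 99,590 g.
Volume at density 1.11 g/mL: 99,590 g ÷ 1.11 g/mL = 89,720 mL.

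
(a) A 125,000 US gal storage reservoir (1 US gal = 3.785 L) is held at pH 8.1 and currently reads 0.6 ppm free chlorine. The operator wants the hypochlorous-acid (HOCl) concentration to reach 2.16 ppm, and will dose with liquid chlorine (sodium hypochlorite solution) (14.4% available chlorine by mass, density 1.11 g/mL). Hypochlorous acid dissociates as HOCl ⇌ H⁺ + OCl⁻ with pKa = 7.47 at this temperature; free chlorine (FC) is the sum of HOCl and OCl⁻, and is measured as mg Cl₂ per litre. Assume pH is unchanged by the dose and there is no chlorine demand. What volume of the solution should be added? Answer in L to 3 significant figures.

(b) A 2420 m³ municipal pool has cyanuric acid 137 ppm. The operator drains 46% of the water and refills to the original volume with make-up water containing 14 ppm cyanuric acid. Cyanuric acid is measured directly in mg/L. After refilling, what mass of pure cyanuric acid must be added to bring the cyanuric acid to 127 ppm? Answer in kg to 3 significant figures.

(a) Volume: 125,000 US gal × 3.785 L/gal = 473,125 L.
(a) [OCl⁻]/[HOCl] = 10^(pH − pKa) = 10^(8.1 − 7.47) = 4.266; fraction as HOCl = 1/(1 + 4.266) = 0.1899.
(a) Free chlorine required for 2.16 ppm HOCl: 2.16 / 0.1899 = 11.37 ppm.
(a) FC to add: 11.37 − 0.6 = 10.77 mg/L as Cl₂.
(a) Cl₂ equivalent: 10.77 mg/L × 473,125 L = 5098 g.
(a) Product at 14.4% available Cl: 5098 / 0.144 = 35,400 g.
(a) Volume: 35,400 g ÷ 1.11 g/mL = 31,890 mL.

(b) Volume: 2420 m³ = 2,420,000 L.
(b) After draining 46% and refilling: 137 × 0.54 + 14 × 0.46 = 80.42 ppm.
(b) Deficit to target: 127 − 80.42 = 46.58 mg/L.
(b) Mass: 46.58 mg/L × 2,420,000 L = 112,700 g cyanuric acid.

(a) 31.9 L; (b) 113 kg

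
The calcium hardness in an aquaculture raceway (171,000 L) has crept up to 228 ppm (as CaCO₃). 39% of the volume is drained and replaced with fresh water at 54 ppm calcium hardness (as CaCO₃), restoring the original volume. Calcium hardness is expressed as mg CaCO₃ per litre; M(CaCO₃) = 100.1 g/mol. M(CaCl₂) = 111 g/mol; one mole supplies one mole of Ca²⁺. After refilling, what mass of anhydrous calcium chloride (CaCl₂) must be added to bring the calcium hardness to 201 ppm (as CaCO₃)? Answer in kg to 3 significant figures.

7.75 kg

After draining 39% and refilling: 228 × 0.61 + 54 × 0.39 = 160.14 ppm.
Deficit to target: 201 − 160.14 = 40.86 mg/L.
As CaCO₃: 40.86 mg/L × 171,000 L = 6987 g; ÷ 100.1 = 69.8 mol Ca²⁺.
Mass: 69.8 × 111 = 7748 g.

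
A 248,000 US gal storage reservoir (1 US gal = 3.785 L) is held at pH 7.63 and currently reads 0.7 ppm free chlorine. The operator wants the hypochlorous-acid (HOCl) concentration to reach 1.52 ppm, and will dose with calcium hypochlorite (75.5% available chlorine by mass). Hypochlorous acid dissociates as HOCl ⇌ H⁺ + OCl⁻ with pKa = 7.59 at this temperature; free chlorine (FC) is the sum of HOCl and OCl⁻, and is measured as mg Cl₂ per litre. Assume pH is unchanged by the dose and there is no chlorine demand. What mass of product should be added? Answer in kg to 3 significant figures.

3.09 kg

Volume: 248,000 US gal × 3.785 L/gal = 938,680 L.
[OCl⁻]/[HOCl] = 10^(pH − pKa) = 10^(7.63 − 7.59) = 1.096; fraction as HOCl = 1/(1 + 1.096) = 0.477.
Free chlorine required for 1.52 ppm HOCl: 1.52 / 0.477 = 3.187 ppm.
FC to add: 3.187 − 0.7 = 2.487 mg/L as Cl₂.
Cl₂ equivalent: 2.487 mg/L × 938,680 L = 2334 g.
Product at 75.5% available Cl: 2334 / 0.755 = 3092 g.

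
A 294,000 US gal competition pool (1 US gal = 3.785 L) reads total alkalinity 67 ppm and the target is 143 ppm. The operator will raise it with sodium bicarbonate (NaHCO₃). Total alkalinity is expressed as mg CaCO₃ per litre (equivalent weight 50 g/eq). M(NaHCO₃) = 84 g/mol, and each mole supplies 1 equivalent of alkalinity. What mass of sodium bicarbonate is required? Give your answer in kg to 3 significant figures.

142 kg

Volume: 294,000 US gal × 3.785 L/gal = 1,112,790 L.
Alkalinity to add: (143 − 67) = 76 mg/L as CaCO₃ × 1,112,790 L = 84,570 g as CaCO₃.
Equivalents: 84,570 g ÷ 50 g/eq = 1691 eq.
NaHCO₃ supplies 1 eq per mole → 1691 mol.
Mass: 1691 mol × 84 g/mol = 142,100 g.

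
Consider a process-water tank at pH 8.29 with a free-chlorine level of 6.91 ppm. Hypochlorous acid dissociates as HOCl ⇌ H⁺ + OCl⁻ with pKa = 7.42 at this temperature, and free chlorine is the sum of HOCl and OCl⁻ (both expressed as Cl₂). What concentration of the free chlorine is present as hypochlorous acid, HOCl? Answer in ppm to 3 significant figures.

0.821 ppm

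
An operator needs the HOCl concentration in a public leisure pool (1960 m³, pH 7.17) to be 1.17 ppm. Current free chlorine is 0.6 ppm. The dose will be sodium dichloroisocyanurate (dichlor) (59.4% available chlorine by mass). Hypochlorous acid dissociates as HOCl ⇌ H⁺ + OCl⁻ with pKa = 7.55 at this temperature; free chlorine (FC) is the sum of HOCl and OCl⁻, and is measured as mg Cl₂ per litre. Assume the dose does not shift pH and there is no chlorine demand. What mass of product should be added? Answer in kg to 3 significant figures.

3.49 kg

Volume: 1960 m³ = 1,960,000 L.
[OCl⁻]/[HOCl] = 10^(pH − pKa) = 10^(7.17 − 7.55) = 0.4169; fraction as HOCl = 1/(1 + 0.4169) = 0.7058.
Free chlorine required for 1.17 ppm HOCl: 1.17 / 0.7058 = 1.658 ppm.
FC to add: 1.658 − 0.6 = 1.058 mg/L as Cl₂.
Cl₂ equivalent: 1.058 mg/L × 1,960,000 L = 2073 g.
Product at 59.4% available Cl: 2073 / 0.594 = 3490 g.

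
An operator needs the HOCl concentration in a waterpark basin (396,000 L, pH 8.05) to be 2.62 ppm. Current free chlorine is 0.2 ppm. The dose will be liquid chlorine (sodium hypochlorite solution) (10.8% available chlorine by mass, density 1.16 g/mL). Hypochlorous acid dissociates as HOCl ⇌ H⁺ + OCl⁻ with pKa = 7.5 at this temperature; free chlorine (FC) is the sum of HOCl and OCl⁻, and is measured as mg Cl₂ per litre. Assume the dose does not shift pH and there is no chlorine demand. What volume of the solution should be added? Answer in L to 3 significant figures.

[OCl⁻]/[HOCl] = 10^(pH − pKa) = 10^(8.05 − 7.5) = 3.548; fraction as HOCl = 1/(1 + 3.548) = 0.2199.
Free chlorine required for 2.62 ppm HOCl: 2.62 / 0.2199 = 11.92 ppm.
FC to add: 11.92 − 0.2 = 11.72 mg/L as Cl₂.
Cl₂ equivalent: 11.72 mg/L × 396,000 L = 4640 g.
Product at 10.8% available Cl: 4640 / 0.108 = 42,960 g.
Volume: 42,960 g ÷ 1.16 g/mL = 37,030 mL.

37.0 L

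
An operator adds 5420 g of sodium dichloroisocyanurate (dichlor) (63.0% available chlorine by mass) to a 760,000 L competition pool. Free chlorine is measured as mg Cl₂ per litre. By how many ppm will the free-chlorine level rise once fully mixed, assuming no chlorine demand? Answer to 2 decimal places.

4.49 ppm

Available chlorine delivered: 5420 g × 0.63 = 3415 g as Cl₂.
Concentration rise: 3415 g / 760,000 L = 4.493 mg/L = 4.49 ppm.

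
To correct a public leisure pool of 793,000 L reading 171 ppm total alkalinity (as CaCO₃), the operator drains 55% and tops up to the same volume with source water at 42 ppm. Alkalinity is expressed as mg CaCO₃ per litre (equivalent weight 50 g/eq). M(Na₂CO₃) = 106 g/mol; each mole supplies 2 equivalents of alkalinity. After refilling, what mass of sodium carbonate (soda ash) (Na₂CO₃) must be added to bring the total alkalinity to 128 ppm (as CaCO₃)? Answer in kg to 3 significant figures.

After draining 55% and refilling: 171 × 0.45 + 42 × 0.55 = 100.05 ppm.
Deficit to target: 128 − 100.05 = 27.95 mg/L.
As CaCO₃: 27.95 mg/L × 793,000 L = 22,160 g; ÷ 50 g/eq ÷ 2 = 221.6 mol Na₂CO₃.
Mass: 221.6 × 106 = 23,490 g.

23.5 kg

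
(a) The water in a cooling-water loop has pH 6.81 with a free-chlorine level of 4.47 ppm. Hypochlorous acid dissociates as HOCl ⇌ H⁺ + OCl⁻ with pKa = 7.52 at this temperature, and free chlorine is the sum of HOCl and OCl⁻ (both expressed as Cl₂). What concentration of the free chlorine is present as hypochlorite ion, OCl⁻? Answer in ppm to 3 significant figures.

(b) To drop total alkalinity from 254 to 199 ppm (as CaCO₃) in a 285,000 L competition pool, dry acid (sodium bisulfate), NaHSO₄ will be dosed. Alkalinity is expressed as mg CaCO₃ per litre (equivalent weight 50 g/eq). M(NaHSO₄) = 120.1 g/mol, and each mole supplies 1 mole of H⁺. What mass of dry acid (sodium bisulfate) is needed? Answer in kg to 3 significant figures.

(a) 0.729 ppm; (b) 37.7 kg

(a) [OCl⁻]/[HOCl] = 10^(pH − pKa) = 10^(6.81 − 7.52) = 10^-0.71 = 0.195.
(a) Fraction as HOCl = 1 / (1 + 0.195) = 0.8368.
(a) OCl⁻ = (1 − 0.8368) × 4.47 ppm = 0.7294 ppm.

(b) Alkalinity to neutralize: (254 − 199) = 55 mg/L as CaCO₃ × 285,000 L = 15,680 g as CaCO₃.
(b) Equivalents of H⁺ required: 15,680 ÷ 50 g/eq = 313.5 eq = 313.5 mol NaHSO₄.
(b) Mass of NaHSO₄: 313.5 × 120.1 = 37,650 g.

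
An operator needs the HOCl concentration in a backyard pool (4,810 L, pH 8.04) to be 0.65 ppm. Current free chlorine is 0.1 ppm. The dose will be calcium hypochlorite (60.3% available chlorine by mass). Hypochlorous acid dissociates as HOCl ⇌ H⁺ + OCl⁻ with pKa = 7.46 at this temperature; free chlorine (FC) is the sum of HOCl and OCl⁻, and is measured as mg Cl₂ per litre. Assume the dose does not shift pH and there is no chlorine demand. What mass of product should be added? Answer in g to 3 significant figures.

24.1 g

[OCl⁻]/[HOCl] = 10^(pH − pKa) = 10^(8.04 − 7.46) = 3.802; fraction as HOCl = 1/(1 + 3.802) = 0.2083.
Free chlorine required for 0.65 ppm HOCl: 0.65 / 0.2083 = 3.121 ppm.
FC to add: 3.121 − 0.1 = 3.021 mg/L as Cl₂.
Cl₂ equivalent: 3.021 mg/L × 4,810 L = 14.53 g.
Product at 60.3% available Cl: 14.53 / 0.603 = 24.1 g.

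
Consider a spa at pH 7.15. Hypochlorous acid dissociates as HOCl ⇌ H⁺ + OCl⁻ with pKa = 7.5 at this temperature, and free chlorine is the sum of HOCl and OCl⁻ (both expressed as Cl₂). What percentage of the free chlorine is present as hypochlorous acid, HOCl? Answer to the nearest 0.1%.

[OCl⁻]/[HOCl] = 10^(pH − pKa) = 10^(7.15 − 7.5) = 10^-0.35 = 0.4467.
Fraction as HOCl = 1 / (1 + 0.4467) = 0.6912.

69.1%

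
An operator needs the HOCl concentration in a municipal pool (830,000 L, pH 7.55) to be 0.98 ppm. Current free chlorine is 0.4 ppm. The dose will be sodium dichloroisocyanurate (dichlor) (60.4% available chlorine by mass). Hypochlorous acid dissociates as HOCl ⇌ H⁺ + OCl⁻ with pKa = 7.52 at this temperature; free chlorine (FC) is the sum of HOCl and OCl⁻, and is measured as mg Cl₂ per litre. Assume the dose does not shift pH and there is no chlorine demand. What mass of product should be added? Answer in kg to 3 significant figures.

[OCl⁻]/[HOCl] = 10^(pH − pKa) = 10^(7.55 − 7.52) = 1.072; fraction as HOCl = 1/(1 + 1.072) = 0.4827.
Free chlorine required for 0.98 ppm HOCl: 0.98 / 0.4827 = 2.03 ppm.
FC to add: 2.03 − 0.4 = 1.63 mg/L as Cl₂.
Cl₂ equivalent: 1.63 mg/L × 830,000 L = 1353 g.
Product at 60.4% available Cl: 1353 / 0.604 = 2240 g.

2.24 kg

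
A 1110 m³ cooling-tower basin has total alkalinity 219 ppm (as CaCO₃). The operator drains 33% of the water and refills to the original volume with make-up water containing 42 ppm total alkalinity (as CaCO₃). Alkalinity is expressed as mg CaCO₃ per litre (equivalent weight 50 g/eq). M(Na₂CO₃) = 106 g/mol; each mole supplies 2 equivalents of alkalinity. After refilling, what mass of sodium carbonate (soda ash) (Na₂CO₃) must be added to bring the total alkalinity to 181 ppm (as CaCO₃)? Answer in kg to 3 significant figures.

Volume: 1110 m³ = 1,110,000 L.
After draining 33% and refilling: 219 × 0.67 + 42 × 0.33 = 160.59 ppm.
Deficit to target: 181 − 160.59 = 20.41 mg/L.
As CaCO₃: 20.41 mg/L × 1,110,000 L = 22,660 g; ÷ 50 g/eq ÷ 2 = 226.6 mol Na₂CO₃.
Mass: 226.6 × 106 = 24,010 g.

24.0 kg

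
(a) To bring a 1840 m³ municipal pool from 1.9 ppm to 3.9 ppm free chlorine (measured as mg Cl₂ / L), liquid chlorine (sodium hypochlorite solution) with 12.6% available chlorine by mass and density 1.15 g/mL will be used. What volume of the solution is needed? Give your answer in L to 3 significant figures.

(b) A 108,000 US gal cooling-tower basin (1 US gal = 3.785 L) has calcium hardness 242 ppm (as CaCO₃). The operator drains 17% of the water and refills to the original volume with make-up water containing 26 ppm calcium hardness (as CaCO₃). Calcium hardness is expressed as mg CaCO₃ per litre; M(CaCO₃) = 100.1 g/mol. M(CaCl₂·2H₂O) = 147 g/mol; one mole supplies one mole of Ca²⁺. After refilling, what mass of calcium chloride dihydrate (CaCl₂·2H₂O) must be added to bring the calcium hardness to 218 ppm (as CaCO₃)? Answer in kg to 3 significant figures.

(a) 25.4 L; (b) 7.64 kg

(a) Volume: 1840 m³ = 1,840,000 L.
(a) Chlorine deficit: 3.9 − 1.9 = 2 ppm = 2 mg/L as Cl₂.
(a) Cl₂ equivalent needed: 2 mg/L × 1,840,000 L = 3,680,000 mg = 3680 g.
(a) Product at 12.6% available chlorine: 3680 / 0.126 = 29,210 g.
(a) Volume at density 1.15 g/mL: 29,210 g ÷ 1.15 g/mL = 25,400 mL.

(b) Volume: 108,000 US gal × 3.785 L/gal = 408,780 L.
(b) After draining 17% and refilling: 242 × 0.83 + 26 × 0.17 = 205.28 ppm.
(b) Deficit to target: 218 − 205.28 = 12.72 mg/L.
(b) As CaCO₃: 12.72 mg/L × 408,780 L = 5200 g; ÷ 100.1 = 51.94 mol Ca²⁺.
(b) Mass: 51.94 × 147 = 7636 g.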